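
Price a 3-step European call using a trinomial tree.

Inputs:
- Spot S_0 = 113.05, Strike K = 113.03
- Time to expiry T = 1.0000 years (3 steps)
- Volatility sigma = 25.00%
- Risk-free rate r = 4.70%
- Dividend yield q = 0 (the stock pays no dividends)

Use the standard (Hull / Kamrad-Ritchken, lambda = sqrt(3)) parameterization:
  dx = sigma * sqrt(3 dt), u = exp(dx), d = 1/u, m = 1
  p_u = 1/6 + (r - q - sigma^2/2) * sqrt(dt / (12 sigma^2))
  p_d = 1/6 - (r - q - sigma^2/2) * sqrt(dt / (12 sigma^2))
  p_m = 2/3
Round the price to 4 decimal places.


Answer: Price = V(0,0) = 12.7635

Derivation:
dt = T/N = 0.333333; dx = sigma*sqrt(3*dt) = 0.250000
u = exp(dx) = 1.284025; d = 1/u = 0.778801
p_u = 0.177167, p_m = 0.666667, p_d = 0.156167
Discount per step: exp(-r*dt) = 0.984455
Stock lattice S(k, j) with j the centered position index:
  k=0: S(0,+0) = 113.0500
  k=1: S(1,-1) = 88.0434; S(1,+0) = 113.0500; S(1,+1) = 145.1591
  k=2: S(2,-2) = 68.5683; S(2,-1) = 88.0434; S(2,+0) = 113.0500; S(2,+1) = 145.1591; S(2,+2) = 186.3879
  k=3: S(3,-3) = 53.4010; S(3,-2) = 68.5683; S(3,-1) = 88.0434; S(3,+0) = 113.0500; S(3,+1) = 145.1591; S(3,+2) = 186.3879; S(3,+3) = 239.3269
Terminal payoffs V(N, j) = max(S_T - K, 0):
  V(3,-3) = 0.000000; V(3,-2) = 0.000000; V(3,-1) = 0.000000; V(3,+0) = 0.020000; V(3,+1) = 32.129073; V(3,+2) = 73.357940; V(3,+3) = 126.296852
Backward induction: V(k, j) = exp(-r*dt) * [p_u * V(k+1, j+1) + p_m * V(k+1, j) + p_d * V(k+1, j-1)]
  V(2,-2) = exp(-r*dt) * [p_u*0.000000 + p_m*0.000000 + p_d*0.000000] = 0.000000
  V(2,-1) = exp(-r*dt) * [p_u*0.020000 + p_m*0.000000 + p_d*0.000000] = 0.003488
  V(2,+0) = exp(-r*dt) * [p_u*32.129073 + p_m*0.020000 + p_d*0.000000] = 5.616844
  V(2,+1) = exp(-r*dt) * [p_u*73.357940 + p_m*32.129073 + p_d*0.020000] = 33.884057
  V(2,+2) = exp(-r*dt) * [p_u*126.296852 + p_m*73.357940 + p_d*32.129073] = 75.112349
  V(1,-1) = exp(-r*dt) * [p_u*5.616844 + p_m*0.003488 + p_d*0.000000] = 0.981938
  V(1,+0) = exp(-r*dt) * [p_u*33.884057 + p_m*5.616844 + p_d*0.003488] = 9.596701
  V(1,+1) = exp(-r*dt) * [p_u*75.112349 + p_m*33.884057 + p_d*5.616844] = 36.202304
  V(0,+0) = exp(-r*dt) * [p_u*36.202304 + p_m*9.596701 + p_d*0.981938] = 12.763453


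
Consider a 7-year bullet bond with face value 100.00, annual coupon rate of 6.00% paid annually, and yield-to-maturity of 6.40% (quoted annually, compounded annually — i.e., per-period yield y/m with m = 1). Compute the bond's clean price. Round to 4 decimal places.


Coupon per period c = face * coupon_rate / m = 6.000000
Periods per year m = 1; per-period yield y/m = 0.064000
Number of cashflows N = 7
Cashflows (t years, CF_t, discount factor 1/(1+y/m)^(m*t), PV):
  t = 1.0000: CF_t = 6.000000, DF = 0.939850, PV = 5.639098
  t = 2.0000: CF_t = 6.000000, DF = 0.883317, PV = 5.299904
  t = 3.0000: CF_t = 6.000000, DF = 0.830185, PV = 4.981113
  t = 4.0000: CF_t = 6.000000, DF = 0.780249, PV = 4.681497
  t = 5.0000: CF_t = 6.000000, DF = 0.733317, PV = 4.399903
  t = 6.0000: CF_t = 6.000000, DF = 0.689208, PV = 4.135247
  t = 7.0000: CF_t = 106.000000, DF = 0.647752, PV = 68.661687
Price P = sum_t PV_t = 97.798449

Answer: Price = 97.7984


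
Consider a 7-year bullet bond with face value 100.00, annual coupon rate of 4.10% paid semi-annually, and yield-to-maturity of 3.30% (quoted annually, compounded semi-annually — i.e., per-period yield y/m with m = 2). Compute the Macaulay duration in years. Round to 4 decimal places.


Coupon per period c = face * coupon_rate / m = 2.050000
Periods per year m = 2; per-period yield y/m = 0.016500
Number of cashflows N = 14
Cashflows (t years, CF_t, discount factor 1/(1+y/m)^(m*t), PV):
  t = 0.5000: CF_t = 2.050000, DF = 0.983768, PV = 2.016724
  t = 1.0000: CF_t = 2.050000, DF = 0.967799, PV = 1.983988
  t = 1.5000: CF_t = 2.050000, DF = 0.952090, PV = 1.951784
  t = 2.0000: CF_t = 2.050000, DF = 0.936635, PV = 1.920102
  t = 2.5000: CF_t = 2.050000, DF = 0.921432, PV = 1.888935
  t = 3.0000: CF_t = 2.050000, DF = 0.906475, PV = 1.858273
  t = 3.5000: CF_t = 2.050000, DF = 0.891761, PV = 1.828109
  t = 4.0000: CF_t = 2.050000, DF = 0.877285, PV = 1.798435
  t = 4.5000: CF_t = 2.050000, DF = 0.863045, PV = 1.769243
  t = 5.0000: CF_t = 2.050000, DF = 0.849036, PV = 1.740524
  t = 5.5000: CF_t = 2.050000, DF = 0.835254, PV = 1.712272
  t = 6.0000: CF_t = 2.050000, DF = 0.821696, PV = 1.684478
  t = 6.5000: CF_t = 2.050000, DF = 0.808359, PV = 1.657135
  t = 7.0000: CF_t = 102.050000, DF = 0.795237, PV = 81.153947
Price P = sum_t PV_t = 104.963949
Macaulay numerator sum_t t * PV_t:
  t * PV_t at t = 0.5000: 1.008362
  t * PV_t at t = 1.0000: 1.983988
  t * PV_t at t = 1.5000: 2.927676
  t * PV_t at t = 2.0000: 3.840204
  t * PV_t at t = 2.5000: 4.722337
  t * PV_t at t = 3.0000: 5.574820
  t * PV_t at t = 3.5000: 6.398383
  t * PV_t at t = 4.0000: 7.193741
  t * PV_t at t = 4.5000: 7.961592
  t * PV_t at t = 5.0000: 8.702620
  t * PV_t at t = 5.5000: 9.417494
  t * PV_t at t = 6.0000: 10.106866
  t * PV_t at t = 6.5000: 10.771377
  t * PV_t at t = 7.0000: 568.077630
Macaulay duration D = (sum_t t * PV_t) / P = 648.687090 / 104.963949 = 6.180094

Answer: Macaulay duration = 6.1801 years


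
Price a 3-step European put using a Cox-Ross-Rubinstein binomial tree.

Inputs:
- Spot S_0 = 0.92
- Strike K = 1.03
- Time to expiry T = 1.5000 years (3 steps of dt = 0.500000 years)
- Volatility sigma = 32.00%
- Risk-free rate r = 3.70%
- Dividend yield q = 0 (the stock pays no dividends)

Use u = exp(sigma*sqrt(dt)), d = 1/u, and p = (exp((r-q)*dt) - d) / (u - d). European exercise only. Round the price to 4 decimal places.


dt = T/N = 0.500000
u = exp(sigma*sqrt(dt)) = 1.253919; d = 1/u = 0.797499
p = (exp((r-q)*dt) - d) / (u - d) = 0.484582
Discount per step: exp(-r*dt) = 0.981670
Stock lattice S(k, i) with i counting down-moves:
  k=0: S(0,0) = 0.9200
  k=1: S(1,0) = 1.1536; S(1,1) = 0.7337
  k=2: S(2,0) = 1.4465; S(2,1) = 0.9200; S(2,2) = 0.5851
  k=3: S(3,0) = 1.8138; S(3,1) = 1.1536; S(3,2) = 0.7337; S(3,3) = 0.4666
Terminal payoffs V(N, i) = max(K - S_T, 0):
  V(3,0) = 0.000000; V(3,1) = 0.000000; V(3,2) = 0.296301; V(3,3) = 0.563363
Backward induction: V(k, i) = exp(-r*dt) * [p * V(k+1, i) + (1-p) * V(k+1, i+1)].
  V(2,0) = exp(-r*dt) * [p*0.000000 + (1-p)*0.000000] = 0.000000
  V(2,1) = exp(-r*dt) * [p*0.000000 + (1-p)*0.296301] = 0.149919
  V(2,2) = exp(-r*dt) * [p*0.296301 + (1-p)*0.563363] = 0.425995
  V(1,0) = exp(-r*dt) * [p*0.000000 + (1-p)*0.149919] = 0.075855
  V(1,1) = exp(-r*dt) * [p*0.149919 + (1-p)*0.425995] = 0.286858
  V(0,0) = exp(-r*dt) * [p*0.075855 + (1-p)*0.286858] = 0.181226

Answer: Price = V(0,0) = 0.1812


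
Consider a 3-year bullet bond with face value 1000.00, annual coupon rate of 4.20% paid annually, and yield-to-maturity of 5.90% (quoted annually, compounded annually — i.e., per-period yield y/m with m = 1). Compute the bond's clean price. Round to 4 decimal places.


Coupon per period c = face * coupon_rate / m = 42.000000
Periods per year m = 1; per-period yield y/m = 0.059000
Number of cashflows N = 3
Cashflows (t years, CF_t, discount factor 1/(1+y/m)^(m*t), PV):
  t = 1.0000: CF_t = 42.000000, DF = 0.944287, PV = 39.660057
  t = 2.0000: CF_t = 42.000000, DF = 0.891678, PV = 37.450478
  t = 3.0000: CF_t = 1042.000000, DF = 0.842000, PV = 877.364057
Price P = sum_t PV_t = 954.474592

Answer: Price = 954.4746


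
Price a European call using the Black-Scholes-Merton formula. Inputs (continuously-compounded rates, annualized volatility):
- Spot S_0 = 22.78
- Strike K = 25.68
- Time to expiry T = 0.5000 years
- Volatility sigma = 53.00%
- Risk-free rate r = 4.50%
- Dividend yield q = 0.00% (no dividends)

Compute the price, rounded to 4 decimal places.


Answer: Price = 2.5126

Derivation:
d1 = (ln(S/K) + (r - q + 0.5*sigma^2) * T) / (sigma * sqrt(T)) = -0.07232374
d2 = d1 - sigma * sqrt(T) = -0.44709033
exp(-rT) = 0.97775124; exp(-qT) = 1.00000000
C = S_0 * exp(-qT) * N(d1) - K * exp(-rT) * N(d2)
N(d1) = 0.47117214; N(d2) = 0.32740492
C = 22.7800 * 1.00000000 * 0.47117214 - 25.6800 * 0.97775124 * 0.32740492 = 2.5126


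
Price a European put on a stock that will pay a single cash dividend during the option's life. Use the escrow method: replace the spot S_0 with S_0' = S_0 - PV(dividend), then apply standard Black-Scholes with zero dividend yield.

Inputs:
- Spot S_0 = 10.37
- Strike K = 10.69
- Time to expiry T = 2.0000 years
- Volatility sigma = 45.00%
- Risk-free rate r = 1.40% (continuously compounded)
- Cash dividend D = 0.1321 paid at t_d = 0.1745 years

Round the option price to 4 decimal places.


Answer: Price = 2.6547

Derivation:
PV(D) = D * exp(-r * t_d) = 0.1321 * 0.99755998 = 0.13177767
S_0' = S_0 - PV(D) = 10.3700 - 0.13177767 = 10.23822233
d1 = (ln(S_0'/K) + (r + sigma^2/2)*T) / (sigma*sqrt(T)) = 0.29434385
d2 = d1 - sigma*sqrt(T) = -0.34205225
exp(-rT) = 0.97238837
N(-d1) = 0.38424758; N(-d2) = 0.63384422
P = K * exp(-rT) * N(-d2) - S_0' * N(-d1) = 10.6900 * 0.97238837 * 0.63384422 - 10.23822233 * 0.38424758 = 2.6547


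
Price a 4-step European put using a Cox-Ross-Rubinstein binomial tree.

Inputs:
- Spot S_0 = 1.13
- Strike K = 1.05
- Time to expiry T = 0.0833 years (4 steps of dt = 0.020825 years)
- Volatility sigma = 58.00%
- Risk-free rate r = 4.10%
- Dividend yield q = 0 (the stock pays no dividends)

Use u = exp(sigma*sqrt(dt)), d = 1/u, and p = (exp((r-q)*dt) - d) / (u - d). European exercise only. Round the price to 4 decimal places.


Answer: Price = V(0,0) = 0.0420

Derivation:
dt = T/N = 0.020825
u = exp(sigma*sqrt(dt)) = 1.087302; d = 1/u = 0.919708
p = (exp((r-q)*dt) - d) / (u - d) = 0.484184
Discount per step: exp(-r*dt) = 0.999147
Stock lattice S(k, i) with i counting down-moves:
  k=0: S(0,0) = 1.1300
  k=1: S(1,0) = 1.2287; S(1,1) = 1.0393
  k=2: S(2,0) = 1.3359; S(2,1) = 1.1300; S(2,2) = 0.9558
  k=3: S(3,0) = 1.4525; S(3,1) = 1.2287; S(3,2) = 1.0393; S(3,3) = 0.8791
  k=4: S(4,0) = 1.5794; S(4,1) = 1.3359; S(4,2) = 1.1300; S(4,3) = 0.9558; S(4,4) = 0.8085
Terminal payoffs V(N, i) = max(K - S_T, 0):
  V(4,0) = 0.000000; V(4,1) = 0.000000; V(4,2) = 0.000000; V(4,3) = 0.094175; V(4,4) = 0.241503
Backward induction: V(k, i) = exp(-r*dt) * [p * V(k+1, i) + (1-p) * V(k+1, i+1)].
  V(3,0) = exp(-r*dt) * [p*0.000000 + (1-p)*0.000000] = 0.000000
  V(3,1) = exp(-r*dt) * [p*0.000000 + (1-p)*0.000000] = 0.000000
  V(3,2) = exp(-r*dt) * [p*0.000000 + (1-p)*0.094175] = 0.048536
  V(3,3) = exp(-r*dt) * [p*0.094175 + (1-p)*0.241503] = 0.170024
  V(2,0) = exp(-r*dt) * [p*0.000000 + (1-p)*0.000000] = 0.000000
  V(2,1) = exp(-r*dt) * [p*0.000000 + (1-p)*0.048536] = 0.025014
  V(2,2) = exp(-r*dt) * [p*0.048536 + (1-p)*0.170024] = 0.111106
  V(1,0) = exp(-r*dt) * [p*0.000000 + (1-p)*0.025014] = 0.012892
  V(1,1) = exp(-r*dt) * [p*0.025014 + (1-p)*0.111106] = 0.069363
  V(0,0) = exp(-r*dt) * [p*0.012892 + (1-p)*0.069363] = 0.041984


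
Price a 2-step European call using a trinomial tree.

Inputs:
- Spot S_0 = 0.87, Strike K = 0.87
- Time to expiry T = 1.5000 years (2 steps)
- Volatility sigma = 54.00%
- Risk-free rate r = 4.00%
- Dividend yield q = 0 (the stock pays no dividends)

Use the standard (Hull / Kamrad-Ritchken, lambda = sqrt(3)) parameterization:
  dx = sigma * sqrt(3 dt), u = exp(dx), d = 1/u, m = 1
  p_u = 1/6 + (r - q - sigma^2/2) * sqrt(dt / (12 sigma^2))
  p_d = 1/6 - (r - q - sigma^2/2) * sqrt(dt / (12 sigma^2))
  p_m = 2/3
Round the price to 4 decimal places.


Answer: Price = V(0,0) = 0.2064

Derivation:
dt = T/N = 0.750000; dx = sigma*sqrt(3*dt) = 0.810000
u = exp(dx) = 2.247908; d = 1/u = 0.444858
p_u = 0.117685, p_m = 0.666667, p_d = 0.215648
Discount per step: exp(-r*dt) = 0.970446
Stock lattice S(k, j) with j the centered position index:
  k=0: S(0,+0) = 0.8700
  k=1: S(1,-1) = 0.3870; S(1,+0) = 0.8700; S(1,+1) = 1.9557
  k=2: S(2,-2) = 0.1722; S(2,-1) = 0.3870; S(2,+0) = 0.8700; S(2,+1) = 1.9557; S(2,+2) = 4.3962
Terminal payoffs V(N, j) = max(S_T - K, 0):
  V(2,-2) = 0.000000; V(2,-1) = 0.000000; V(2,+0) = 0.000000; V(2,+1) = 1.085680; V(2,+2) = 3.526189
Backward induction: V(k, j) = exp(-r*dt) * [p_u * V(k+1, j+1) + p_m * V(k+1, j) + p_d * V(k+1, j-1)]
  V(1,-1) = exp(-r*dt) * [p_u*0.000000 + p_m*0.000000 + p_d*0.000000] = 0.000000
  V(1,+0) = exp(-r*dt) * [p_u*1.085680 + p_m*0.000000 + p_d*0.000000] = 0.123992
  V(1,+1) = exp(-r*dt) * [p_u*3.526189 + p_m*1.085680 + p_d*0.000000] = 1.105111
  V(0,+0) = exp(-r*dt) * [p_u*1.105111 + p_m*0.123992 + p_d*0.000000] = 0.206430


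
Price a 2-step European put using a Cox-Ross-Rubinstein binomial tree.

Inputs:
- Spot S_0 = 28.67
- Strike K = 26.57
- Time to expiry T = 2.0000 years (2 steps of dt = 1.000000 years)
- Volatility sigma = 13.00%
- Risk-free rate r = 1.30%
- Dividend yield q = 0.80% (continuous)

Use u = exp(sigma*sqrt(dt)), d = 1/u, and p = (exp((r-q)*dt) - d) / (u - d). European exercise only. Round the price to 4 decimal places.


dt = T/N = 1.000000
u = exp(sigma*sqrt(dt)) = 1.138828; d = 1/u = 0.878095
p = (exp((r-q)*dt) - d) / (u - d) = 0.486770
Discount per step: exp(-r*dt) = 0.987084
Stock lattice S(k, i) with i counting down-moves:
  k=0: S(0,0) = 28.6700
  k=1: S(1,0) = 32.6502; S(1,1) = 25.1750
  k=2: S(2,0) = 37.1830; S(2,1) = 28.6700; S(2,2) = 22.1060
Terminal payoffs V(N, i) = max(K - S_T, 0):
  V(2,0) = 0.000000; V(2,1) = 0.000000; V(2,2) = 4.463951
Backward induction: V(k, i) = exp(-r*dt) * [p * V(k+1, i) + (1-p) * V(k+1, i+1)].
  V(1,0) = exp(-r*dt) * [p*0.000000 + (1-p)*0.000000] = 0.000000
  V(1,1) = exp(-r*dt) * [p*0.000000 + (1-p)*4.463951] = 2.261441
  V(0,0) = exp(-r*dt) * [p*0.000000 + (1-p)*2.261441] = 1.145648

Answer: Price = V(0,0) = 1.1456


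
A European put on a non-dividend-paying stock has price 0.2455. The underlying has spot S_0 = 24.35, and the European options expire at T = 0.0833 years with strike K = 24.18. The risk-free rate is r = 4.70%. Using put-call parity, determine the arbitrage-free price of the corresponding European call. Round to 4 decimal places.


Answer: Call price = 0.5100

Derivation:
Put-call parity: C - P = S_0 * exp(-qT) - K * exp(-rT).
S_0 * exp(-qT) = 24.3500 * 1.00000000 = 24.35000000
K * exp(-rT) = 24.1800 * 0.99609255 = 24.08551796
C = P + S*exp(-qT) - K*exp(-rT)
C = 0.2455 + 24.35000000 - 24.08551796 = 0.5100


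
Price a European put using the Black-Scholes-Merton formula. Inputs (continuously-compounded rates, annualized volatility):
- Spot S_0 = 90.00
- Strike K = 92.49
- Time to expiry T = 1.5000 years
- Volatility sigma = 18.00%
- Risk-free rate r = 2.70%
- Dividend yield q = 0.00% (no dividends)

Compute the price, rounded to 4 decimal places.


Answer: Price = 7.2711

Derivation:
d1 = (ln(S/K) + (r - q + 0.5*sigma^2) * T) / (sigma * sqrt(T)) = 0.17014491
d2 = d1 - sigma * sqrt(T) = -0.05030916
exp(-rT) = 0.96030916; exp(-qT) = 1.00000000
P = K * exp(-rT) * N(-d2) - S_0 * exp(-qT) * N(-d1)
N(-d1) = 0.43244809; N(-d2) = 0.52006199
P = 92.4900 * 0.96030916 * 0.52006199 - 90.0000 * 1.00000000 * 0.43244809 = 7.2711


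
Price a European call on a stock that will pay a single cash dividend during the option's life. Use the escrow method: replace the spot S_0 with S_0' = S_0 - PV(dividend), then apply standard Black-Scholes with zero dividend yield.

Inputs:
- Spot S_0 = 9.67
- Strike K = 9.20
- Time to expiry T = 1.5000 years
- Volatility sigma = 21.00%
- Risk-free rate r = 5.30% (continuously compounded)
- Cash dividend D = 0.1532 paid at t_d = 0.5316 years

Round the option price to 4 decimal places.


PV(D) = D * exp(-r * t_d) = 0.1532 * 0.97221841 = 0.14894386
S_0' = S_0 - PV(D) = 9.6700 - 0.14894386 = 9.52105614
d1 = (ln(S_0'/K) + (r + sigma^2/2)*T) / (sigma*sqrt(T)) = 0.57107053
d2 = d1 - sigma*sqrt(T) = 0.31387411
exp(-rT) = 0.92357802
N(d1) = 0.71602408; N(d2) = 0.62319167
C = S_0' * N(d1) - K * exp(-rT) * N(d2) = 9.52105614 * 0.71602408 - 9.2000 * 0.92357802 * 0.62319167 = 1.5221

Answer: Price = 1.5221


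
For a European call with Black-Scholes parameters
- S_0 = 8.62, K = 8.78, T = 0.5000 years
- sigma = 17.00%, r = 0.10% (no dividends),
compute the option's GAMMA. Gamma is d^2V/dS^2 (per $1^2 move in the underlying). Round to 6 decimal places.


Answer: Gamma = 0.383495

Derivation:
d1 = -0.0887321095; d2 = -0.2089402623
phi(d1) = 0.3973748541; exp(-qT) = 1.0000000000; exp(-rT) = 0.9995001250
Gamma = exp(-qT) * phi(d1) / (S * sigma * sqrt(T)) = 1.0000000000 * 0.3973748541 / (8.6200 * 0.1700 * 0.7071067812) = 0.383495


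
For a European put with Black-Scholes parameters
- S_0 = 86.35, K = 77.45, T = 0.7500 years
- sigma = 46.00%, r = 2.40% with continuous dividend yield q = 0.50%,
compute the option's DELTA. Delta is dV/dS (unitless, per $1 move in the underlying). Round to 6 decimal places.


Answer: Delta = -0.304579

Derivation:
d1 = 0.5080085884; d2 = 0.1096369027
phi(d1) = 0.3506471274; exp(-qT) = 0.9962570225; exp(-rT) = 0.9821610324
N(-d1) = 0.3057236601
Delta = -exp(-qT) * N(-d1) = -0.9962570225 * 0.3057236601 = -0.304579


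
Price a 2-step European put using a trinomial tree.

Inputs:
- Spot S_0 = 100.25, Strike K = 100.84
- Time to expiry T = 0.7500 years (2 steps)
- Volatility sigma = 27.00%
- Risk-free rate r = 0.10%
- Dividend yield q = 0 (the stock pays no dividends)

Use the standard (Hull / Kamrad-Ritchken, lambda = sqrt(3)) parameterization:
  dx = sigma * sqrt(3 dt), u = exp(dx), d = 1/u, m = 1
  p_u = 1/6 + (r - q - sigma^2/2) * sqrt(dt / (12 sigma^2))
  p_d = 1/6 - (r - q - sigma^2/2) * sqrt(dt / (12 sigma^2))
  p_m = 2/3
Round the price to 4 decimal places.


Answer: Price = V(0,0) = 8.3549

Derivation:
dt = T/N = 0.375000; dx = sigma*sqrt(3*dt) = 0.286378
u = exp(dx) = 1.331596; d = 1/u = 0.750979
p_u = 0.143457, p_m = 0.666667, p_d = 0.189877
Discount per step: exp(-r*dt) = 0.999625
Stock lattice S(k, j) with j the centered position index:
  k=0: S(0,+0) = 100.2500
  k=1: S(1,-1) = 75.2856; S(1,+0) = 100.2500; S(1,+1) = 133.4925
  k=2: S(2,-2) = 56.5379; S(2,-1) = 75.2856; S(2,+0) = 100.2500; S(2,+1) = 133.4925; S(2,+2) = 177.7581
Terminal payoffs V(N, j) = max(K - S_T, 0):
  V(2,-2) = 44.302136; V(2,-1) = 25.554405; V(2,+0) = 0.590000; V(2,+1) = 0.000000; V(2,+2) = 0.000000
Backward induction: V(k, j) = exp(-r*dt) * [p_u * V(k+1, j+1) + p_m * V(k+1, j) + p_d * V(k+1, j-1)]
  V(1,-1) = exp(-r*dt) * [p_u*0.590000 + p_m*25.554405 + p_d*44.302136] = 25.523284
  V(1,+0) = exp(-r*dt) * [p_u*0.000000 + p_m*0.590000 + p_d*25.554405] = 5.243555
  V(1,+1) = exp(-r*dt) * [p_u*0.000000 + p_m*0.000000 + p_d*0.590000] = 0.111985
  V(0,+0) = exp(-r*dt) * [p_u*0.111985 + p_m*5.243555 + p_d*25.523284] = 8.354914


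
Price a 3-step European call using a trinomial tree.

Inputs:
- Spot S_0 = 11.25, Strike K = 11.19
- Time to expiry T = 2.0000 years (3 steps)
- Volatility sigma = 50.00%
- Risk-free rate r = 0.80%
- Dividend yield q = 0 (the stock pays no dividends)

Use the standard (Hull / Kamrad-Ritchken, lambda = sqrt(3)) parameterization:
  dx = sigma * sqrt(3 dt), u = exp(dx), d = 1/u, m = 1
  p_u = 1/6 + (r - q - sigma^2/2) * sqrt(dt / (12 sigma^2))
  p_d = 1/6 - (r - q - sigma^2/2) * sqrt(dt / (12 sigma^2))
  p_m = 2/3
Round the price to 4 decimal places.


dt = T/N = 0.666667; dx = sigma*sqrt(3*dt) = 0.707107
u = exp(dx) = 2.028115; d = 1/u = 0.493069
p_u = 0.111512, p_m = 0.666667, p_d = 0.221821
Discount per step: exp(-r*dt) = 0.994681
Stock lattice S(k, j) with j the centered position index:
  k=0: S(0,+0) = 11.2500
  k=1: S(1,-1) = 5.5470; S(1,+0) = 11.2500; S(1,+1) = 22.8163
  k=2: S(2,-2) = 2.7351; S(2,-1) = 5.5470; S(2,+0) = 11.2500; S(2,+1) = 22.8163; S(2,+2) = 46.2741
  k=3: S(3,-3) = 1.3486; S(3,-2) = 2.7351; S(3,-1) = 5.5470; S(3,+0) = 11.2500; S(3,+1) = 22.8163; S(3,+2) = 46.2741; S(3,+3) = 93.8491
Terminal payoffs V(N, j) = max(S_T - K, 0):
  V(3,-3) = 0.000000; V(3,-2) = 0.000000; V(3,-1) = 0.000000; V(3,+0) = 0.060000; V(3,+1) = 11.626294; V(3,+2) = 35.084067; V(3,+3) = 82.659128
Backward induction: V(k, j) = exp(-r*dt) * [p_u * V(k+1, j+1) + p_m * V(k+1, j) + p_d * V(k+1, j-1)]
  V(2,-2) = exp(-r*dt) * [p_u*0.000000 + p_m*0.000000 + p_d*0.000000] = 0.000000
  V(2,-1) = exp(-r*dt) * [p_u*0.060000 + p_m*0.000000 + p_d*0.000000] = 0.006655
  V(2,+0) = exp(-r*dt) * [p_u*11.626294 + p_m*0.060000 + p_d*0.000000] = 1.329366
  V(2,+1) = exp(-r*dt) * [p_u*35.084067 + p_m*11.626294 + p_d*0.060000] = 11.614369
  V(2,+2) = exp(-r*dt) * [p_u*82.659128 + p_m*35.084067 + p_d*11.626294] = 34.998688
  V(1,-1) = exp(-r*dt) * [p_u*1.329366 + p_m*0.006655 + p_d*0.000000] = 0.151865
  V(1,+0) = exp(-r*dt) * [p_u*11.614369 + p_m*1.329366 + p_d*0.006655] = 2.171255
  V(1,+1) = exp(-r*dt) * [p_u*34.998688 + p_m*11.614369 + p_d*1.329366] = 11.877066
  V(0,+0) = exp(-r*dt) * [p_u*11.877066 + p_m*2.171255 + p_d*0.151865] = 2.790706

Answer: Price = V(0,0) = 2.7907


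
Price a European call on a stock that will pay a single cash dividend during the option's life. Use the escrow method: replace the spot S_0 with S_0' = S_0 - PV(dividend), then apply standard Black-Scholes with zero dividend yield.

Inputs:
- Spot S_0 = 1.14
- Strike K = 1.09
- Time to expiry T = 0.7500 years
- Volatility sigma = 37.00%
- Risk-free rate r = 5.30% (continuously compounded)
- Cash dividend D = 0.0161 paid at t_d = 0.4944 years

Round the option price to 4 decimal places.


PV(D) = D * exp(-r * t_d) = 0.0161 * 0.97413712 = 0.01568361
S_0' = S_0 - PV(D) = 1.1400 - 0.01568361 = 1.12431639
d1 = (ln(S_0'/K) + (r + sigma^2/2)*T) / (sigma*sqrt(T)) = 0.38100438
d2 = d1 - sigma*sqrt(T) = 0.06057498
exp(-rT) = 0.96102967
N(d1) = 0.64840000; N(d2) = 0.52415115
C = S_0' * N(d1) - K * exp(-rT) * N(d2) = 1.12431639 * 0.64840000 - 1.0900 * 0.96102967 * 0.52415115 = 0.1799

Answer: Price = 0.1799


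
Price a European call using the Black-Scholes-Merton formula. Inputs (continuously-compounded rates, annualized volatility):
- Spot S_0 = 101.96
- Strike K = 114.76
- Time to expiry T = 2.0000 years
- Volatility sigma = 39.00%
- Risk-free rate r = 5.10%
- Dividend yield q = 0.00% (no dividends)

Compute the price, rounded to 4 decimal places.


d1 = (ln(S/K) + (r - q + 0.5*sigma^2) * T) / (sigma * sqrt(T)) = 0.24628636
d2 = d1 - sigma * sqrt(T) = -0.30525693
exp(-rT) = 0.90302955; exp(-qT) = 1.00000000
C = S_0 * exp(-qT) * N(d1) - K * exp(-rT) * N(d2)
N(d1) = 0.59726972; N(d2) = 0.38008524
C = 101.9600 * 1.00000000 * 0.59726972 - 114.7600 * 0.90302955 * 0.38008524 = 21.5088

Answer: Price = 21.5088


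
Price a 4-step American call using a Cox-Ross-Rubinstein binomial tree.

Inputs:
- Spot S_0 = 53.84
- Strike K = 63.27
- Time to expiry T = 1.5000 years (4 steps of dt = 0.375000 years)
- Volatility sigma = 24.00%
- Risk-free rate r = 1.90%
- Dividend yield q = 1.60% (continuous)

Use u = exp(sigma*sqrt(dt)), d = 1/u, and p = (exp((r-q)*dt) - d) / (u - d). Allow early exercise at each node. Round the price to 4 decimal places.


dt = T/N = 0.375000
u = exp(sigma*sqrt(dt)) = 1.158319; d = 1/u = 0.863320
p = (exp((r-q)*dt) - d) / (u - d) = 0.467139
Discount per step: exp(-r*dt) = 0.992900
Stock lattice S(k, i) with i counting down-moves:
  k=0: S(0,0) = 53.8400
  k=1: S(1,0) = 62.3639; S(1,1) = 46.4812
  k=2: S(2,0) = 72.2372; S(2,1) = 53.8400; S(2,2) = 40.1281
  k=3: S(3,0) = 83.6737; S(3,1) = 62.3639; S(3,2) = 46.4812; S(3,3) = 34.6434
  k=4: S(4,0) = 96.9208; S(4,1) = 72.2372; S(4,2) = 53.8400; S(4,3) = 40.1281; S(4,4) = 29.9084
Terminal payoffs V(N, i) = max(S_T - K, 0):
  V(4,0) = 33.650807; V(4,1) = 8.967222; V(4,2) = 0.000000; V(4,3) = 0.000000; V(4,4) = 0.000000
Backward induction: V(k, i) = exp(-r*dt) * [p * V(k+1, i) + (1-p) * V(k+1, i+1)]; then take max(V_cont, immediate exercise) for American.
  V(3,0) = exp(-r*dt) * [p*33.650807 + (1-p)*8.967222] = 20.352368; exercise = 20.403711; V(3,0) = max -> 20.403711
  V(3,1) = exp(-r*dt) * [p*8.967222 + (1-p)*0.000000] = 4.159202; exercise = 0.000000; V(3,1) = max -> 4.159202
  V(3,2) = exp(-r*dt) * [p*0.000000 + (1-p)*0.000000] = 0.000000; exercise = 0.000000; V(3,2) = max -> 0.000000
  V(3,3) = exp(-r*dt) * [p*0.000000 + (1-p)*0.000000] = 0.000000; exercise = 0.000000; V(3,3) = max -> 0.000000
  V(2,0) = exp(-r*dt) * [p*20.403711 + (1-p)*4.159202] = 11.664247; exercise = 8.967222; V(2,0) = max -> 11.664247
  V(2,1) = exp(-r*dt) * [p*4.159202 + (1-p)*0.000000] = 1.929133; exercise = 0.000000; V(2,1) = max -> 1.929133
  V(2,2) = exp(-r*dt) * [p*0.000000 + (1-p)*0.000000] = 0.000000; exercise = 0.000000; V(2,2) = max -> 0.000000
  V(1,0) = exp(-r*dt) * [p*11.664247 + (1-p)*1.929133] = 6.430805; exercise = 0.000000; V(1,0) = max -> 6.430805
  V(1,1) = exp(-r*dt) * [p*1.929133 + (1-p)*0.000000] = 0.894776; exercise = 0.000000; V(1,1) = max -> 0.894776
  V(0,0) = exp(-r*dt) * [p*6.430805 + (1-p)*0.894776] = 3.456160; exercise = 0.000000; V(0,0) = max -> 3.456160

Answer: Price = V(0,0) = 3.4562


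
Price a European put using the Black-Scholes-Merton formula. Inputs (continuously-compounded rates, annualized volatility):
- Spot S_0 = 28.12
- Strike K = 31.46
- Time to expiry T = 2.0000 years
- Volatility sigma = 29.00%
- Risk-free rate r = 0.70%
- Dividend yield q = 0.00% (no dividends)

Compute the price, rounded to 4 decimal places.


d1 = (ln(S/K) + (r - q + 0.5*sigma^2) * T) / (sigma * sqrt(T)) = -0.03446739
d2 = d1 - sigma * sqrt(T) = -0.44458932
exp(-rT) = 0.98609754; exp(-qT) = 1.00000000
P = K * exp(-rT) * N(-d2) - S_0 * exp(-qT) * N(-d1)
N(-d1) = 0.51374778; N(-d2) = 0.67169172
P = 31.4600 * 0.98609754 * 0.67169172 - 28.1200 * 1.00000000 * 0.51374778 = 6.3911

Answer: Price = 6.3911


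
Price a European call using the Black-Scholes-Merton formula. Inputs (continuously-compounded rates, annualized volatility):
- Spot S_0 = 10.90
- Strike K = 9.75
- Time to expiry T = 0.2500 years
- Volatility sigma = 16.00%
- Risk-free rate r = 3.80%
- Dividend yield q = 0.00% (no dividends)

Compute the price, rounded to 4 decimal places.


d1 = (ln(S/K) + (r - q + 0.5*sigma^2) * T) / (sigma * sqrt(T)) = 1.55244380
d2 = d1 - sigma * sqrt(T) = 1.47244380
exp(-rT) = 0.99054498; exp(-qT) = 1.00000000
C = S_0 * exp(-qT) * N(d1) - K * exp(-rT) * N(d2)
N(d1) = 0.93972197; N(d2) = 0.92954946
C = 10.9000 * 1.00000000 * 0.93972197 - 9.7500 * 0.99054498 * 0.92954946 = 1.2656

Answer: Price = 1.2656


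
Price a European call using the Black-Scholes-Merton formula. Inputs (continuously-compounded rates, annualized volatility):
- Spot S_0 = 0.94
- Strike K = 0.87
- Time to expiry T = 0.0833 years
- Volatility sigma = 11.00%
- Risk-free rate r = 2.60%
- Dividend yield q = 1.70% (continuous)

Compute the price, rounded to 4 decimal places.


d1 = (ln(S/K) + (r - q + 0.5*sigma^2) * T) / (sigma * sqrt(T)) = 2.47702354
d2 = d1 - sigma * sqrt(T) = 2.44527563
exp(-rT) = 0.99783654; exp(-qT) = 0.99858490
C = S_0 * exp(-qT) * N(d1) - K * exp(-rT) * N(d2)
N(d1) = 0.99337584; N(d2) = 0.99276293
C = 0.9400 * 0.99858490 * 0.99337584 - 0.8700 * 0.99783654 * 0.99276293 = 0.0706

Answer: Price = 0.0706


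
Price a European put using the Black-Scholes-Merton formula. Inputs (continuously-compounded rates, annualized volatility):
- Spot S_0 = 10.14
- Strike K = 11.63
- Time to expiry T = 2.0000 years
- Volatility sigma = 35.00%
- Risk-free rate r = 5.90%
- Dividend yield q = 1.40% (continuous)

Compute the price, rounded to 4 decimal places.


Answer: Price = 2.2203

Derivation:
d1 = (ln(S/K) + (r - q + 0.5*sigma^2) * T) / (sigma * sqrt(T)) = 0.15233107
d2 = d1 - sigma * sqrt(T) = -0.34264368
exp(-rT) = 0.88869605; exp(-qT) = 0.97238837
P = K * exp(-rT) * N(-d2) - S_0 * exp(-qT) * N(-d1)
N(-d1) = 0.43946291; N(-d2) = 0.63406673
P = 11.6300 * 0.88869605 * 0.63406673 - 10.1400 * 0.97238837 * 0.43946291 = 2.2203


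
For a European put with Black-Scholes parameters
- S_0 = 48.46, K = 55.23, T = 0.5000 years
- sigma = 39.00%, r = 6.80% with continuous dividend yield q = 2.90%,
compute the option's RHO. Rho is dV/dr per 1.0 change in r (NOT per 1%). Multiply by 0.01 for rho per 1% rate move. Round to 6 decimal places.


d1 = -0.2655913686; d2 = -0.5413630133
phi(d1) = 0.3851170670; exp(-qT) = 0.9856046187; exp(-rT) = 0.9665715046
N(-d2) = 0.7058713022
Rho = -K*T*exp(-rT)*N(-d2) = -55.2300 * 0.5000 * 0.9665715046 * 0.7058713022 = -18.841027

Answer: Rho = -18.841027


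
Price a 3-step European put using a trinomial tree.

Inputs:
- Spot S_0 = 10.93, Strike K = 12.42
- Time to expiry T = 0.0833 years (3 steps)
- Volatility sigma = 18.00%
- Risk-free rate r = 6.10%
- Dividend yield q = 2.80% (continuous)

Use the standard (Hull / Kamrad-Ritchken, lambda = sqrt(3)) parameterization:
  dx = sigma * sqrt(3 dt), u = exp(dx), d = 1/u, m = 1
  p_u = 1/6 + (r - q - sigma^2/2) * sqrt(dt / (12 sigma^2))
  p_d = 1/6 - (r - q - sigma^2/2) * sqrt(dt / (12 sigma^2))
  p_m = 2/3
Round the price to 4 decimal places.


dt = T/N = 0.027767; dx = sigma*sqrt(3*dt) = 0.051951
u = exp(dx) = 1.053324; d = 1/u = 0.949375
p_u = 0.171156, p_m = 0.666667, p_d = 0.162177
Discount per step: exp(-r*dt) = 0.998308
Stock lattice S(k, j) with j the centered position index:
  k=0: S(0,+0) = 10.9300
  k=1: S(1,-1) = 10.3767; S(1,+0) = 10.9300; S(1,+1) = 11.5128
  k=2: S(2,-2) = 9.8514; S(2,-1) = 10.3767; S(2,+0) = 10.9300; S(2,+1) = 11.5128; S(2,+2) = 12.1267
  k=3: S(3,-3) = 9.3526; S(3,-2) = 9.8514; S(3,-1) = 10.3767; S(3,+0) = 10.9300; S(3,+1) = 11.5128; S(3,+2) = 12.1267; S(3,+3) = 12.7734
Terminal payoffs V(N, j) = max(K - S_T, 0):
  V(3,-3) = 3.067367; V(3,-2) = 2.568645; V(3,-1) = 2.043328; V(3,+0) = 1.490000; V(3,+1) = 0.907166; V(3,+2) = 0.293252; V(3,+3) = 0.000000
Backward induction: V(k, j) = exp(-r*dt) * [p_u * V(k+1, j+1) + p_m * V(k+1, j) + p_d * V(k+1, j-1)]
  V(2,-2) = exp(-r*dt) * [p_u*2.043328 + p_m*2.568645 + p_d*3.067367] = 2.555283
  V(2,-1) = exp(-r*dt) * [p_u*1.490000 + p_m*2.043328 + p_d*2.568645] = 2.030375
  V(2,+0) = exp(-r*dt) * [p_u*0.907166 + p_m*1.490000 + p_d*2.043328] = 1.477477
  V(2,+1) = exp(-r*dt) * [p_u*0.293252 + p_m*0.907166 + p_d*1.490000] = 0.895096
  V(2,+2) = exp(-r*dt) * [p_u*0.000000 + p_m*0.293252 + p_d*0.907166] = 0.342043
  V(1,-1) = exp(-r*dt) * [p_u*1.477477 + p_m*2.030375 + p_d*2.555283] = 2.017451
  V(1,+0) = exp(-r*dt) * [p_u*0.895096 + p_m*1.477477 + p_d*2.030375] = 1.464983
  V(1,+1) = exp(-r*dt) * [p_u*0.342043 + p_m*0.895096 + p_d*1.477477] = 0.893372
  V(0,+0) = exp(-r*dt) * [p_u*0.893372 + p_m*1.464983 + p_d*2.017451] = 1.454280

Answer: Price = V(0,0) = 1.4543


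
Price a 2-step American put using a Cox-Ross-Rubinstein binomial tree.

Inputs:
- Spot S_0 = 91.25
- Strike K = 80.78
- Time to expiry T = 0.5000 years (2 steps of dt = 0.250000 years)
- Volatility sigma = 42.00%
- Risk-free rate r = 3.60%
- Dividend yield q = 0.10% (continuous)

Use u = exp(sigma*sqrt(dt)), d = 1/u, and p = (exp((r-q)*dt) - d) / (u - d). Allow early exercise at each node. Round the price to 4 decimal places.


dt = T/N = 0.250000
u = exp(sigma*sqrt(dt)) = 1.233678; d = 1/u = 0.810584
p = (exp((r-q)*dt) - d) / (u - d) = 0.468464
Discount per step: exp(-r*dt) = 0.991040
Stock lattice S(k, i) with i counting down-moves:
  k=0: S(0,0) = 91.2500
  k=1: S(1,0) = 112.5731; S(1,1) = 73.9658
  k=2: S(2,0) = 138.8790; S(2,1) = 91.2500; S(2,2) = 59.9555
Terminal payoffs V(N, i) = max(K - S_T, 0):
  V(2,0) = 0.000000; V(2,1) = 0.000000; V(2,2) = 20.824478
Backward induction: V(k, i) = exp(-r*dt) * [p * V(k+1, i) + (1-p) * V(k+1, i+1)]; then take max(V_cont, immediate exercise) for American.
  V(1,0) = exp(-r*dt) * [p*0.000000 + (1-p)*0.000000] = 0.000000; exercise = 0.000000; V(1,0) = max -> 0.000000
  V(1,1) = exp(-r*dt) * [p*0.000000 + (1-p)*20.824478] = 10.969789; exercise = 6.814188; V(1,1) = max -> 10.969789
  V(0,0) = exp(-r*dt) * [p*0.000000 + (1-p)*10.969789] = 5.778598; exercise = 0.000000; V(0,0) = max -> 5.778598

Answer: Price = V(0,0) = 5.7786


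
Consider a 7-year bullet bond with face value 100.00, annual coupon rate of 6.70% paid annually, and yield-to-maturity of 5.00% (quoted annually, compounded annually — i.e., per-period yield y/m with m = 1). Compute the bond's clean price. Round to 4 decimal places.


Answer: Price = 109.8368

Derivation:
Coupon per period c = face * coupon_rate / m = 6.700000
Periods per year m = 1; per-period yield y/m = 0.050000
Number of cashflows N = 7
Cashflows (t years, CF_t, discount factor 1/(1+y/m)^(m*t), PV):
  t = 1.0000: CF_t = 6.700000, DF = 0.952381, PV = 6.380952
  t = 2.0000: CF_t = 6.700000, DF = 0.907029, PV = 6.077098
  t = 3.0000: CF_t = 6.700000, DF = 0.863838, PV = 5.787712
  t = 4.0000: CF_t = 6.700000, DF = 0.822702, PV = 5.512107
  t = 5.0000: CF_t = 6.700000, DF = 0.783526, PV = 5.249625
  t = 6.0000: CF_t = 6.700000, DF = 0.746215, PV = 4.999643
  t = 7.0000: CF_t = 106.700000, DF = 0.710681, PV = 75.829698
Price P = sum_t PV_t = 109.836835


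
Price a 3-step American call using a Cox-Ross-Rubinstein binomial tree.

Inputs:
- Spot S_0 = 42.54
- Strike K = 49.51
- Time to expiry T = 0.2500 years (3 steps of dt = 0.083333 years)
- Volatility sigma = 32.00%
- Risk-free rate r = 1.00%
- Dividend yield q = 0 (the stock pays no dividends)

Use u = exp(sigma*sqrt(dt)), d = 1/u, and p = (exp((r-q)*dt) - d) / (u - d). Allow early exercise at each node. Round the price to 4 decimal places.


dt = T/N = 0.083333
u = exp(sigma*sqrt(dt)) = 1.096777; d = 1/u = 0.911762
p = (exp((r-q)*dt) - d) / (u - d) = 0.481428
Discount per step: exp(-r*dt) = 0.999167
Stock lattice S(k, i) with i counting down-moves:
  k=0: S(0,0) = 42.5400
  k=1: S(1,0) = 46.6569; S(1,1) = 38.7864
  k=2: S(2,0) = 51.1722; S(2,1) = 42.5400; S(2,2) = 35.3639
  k=3: S(3,0) = 56.1245; S(3,1) = 46.6569; S(3,2) = 38.7864; S(3,3) = 32.2435
Terminal payoffs V(N, i) = max(S_T - K, 0):
  V(3,0) = 6.614528; V(3,1) = 0.000000; V(3,2) = 0.000000; V(3,3) = 0.000000
Backward induction: V(k, i) = exp(-r*dt) * [p * V(k+1, i) + (1-p) * V(k+1, i+1)]; then take max(V_cont, immediate exercise) for American.
  V(2,0) = exp(-r*dt) * [p*6.614528 + (1-p)*0.000000] = 3.181769; exercise = 1.662225; V(2,0) = max -> 3.181769
  V(2,1) = exp(-r*dt) * [p*0.000000 + (1-p)*0.000000] = 0.000000; exercise = 0.000000; V(2,1) = max -> 0.000000
  V(2,2) = exp(-r*dt) * [p*0.000000 + (1-p)*0.000000] = 0.000000; exercise = 0.000000; V(2,2) = max -> 0.000000
  V(1,0) = exp(-r*dt) * [p*3.181769 + (1-p)*0.000000] = 1.530518; exercise = 0.000000; V(1,0) = max -> 1.530518
  V(1,1) = exp(-r*dt) * [p*0.000000 + (1-p)*0.000000] = 0.000000; exercise = 0.000000; V(1,1) = max -> 0.000000
  V(0,0) = exp(-r*dt) * [p*1.530518 + (1-p)*0.000000] = 0.736221; exercise = 0.000000; V(0,0) = max -> 0.736221

Answer: Price = V(0,0) = 0.7362


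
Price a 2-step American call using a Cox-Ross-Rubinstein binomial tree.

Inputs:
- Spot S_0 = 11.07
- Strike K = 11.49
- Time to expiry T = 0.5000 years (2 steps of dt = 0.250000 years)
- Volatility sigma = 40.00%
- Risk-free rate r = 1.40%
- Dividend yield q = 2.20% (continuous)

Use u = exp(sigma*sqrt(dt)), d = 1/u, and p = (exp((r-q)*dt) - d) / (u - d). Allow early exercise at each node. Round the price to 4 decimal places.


dt = T/N = 0.250000
u = exp(sigma*sqrt(dt)) = 1.221403; d = 1/u = 0.818731
p = (exp((r-q)*dt) - d) / (u - d) = 0.445204
Discount per step: exp(-r*dt) = 0.996506
Stock lattice S(k, i) with i counting down-moves:
  k=0: S(0,0) = 11.0700
  k=1: S(1,0) = 13.5209; S(1,1) = 9.0633
  k=2: S(2,0) = 16.5145; S(2,1) = 11.0700; S(2,2) = 7.4204
Terminal payoffs V(N, i) = max(S_T - K, 0):
  V(2,0) = 5.024499; V(2,1) = 0.000000; V(2,2) = 0.000000
Backward induction: V(k, i) = exp(-r*dt) * [p * V(k+1, i) + (1-p) * V(k+1, i+1)]; then take max(V_cont, immediate exercise) for American.
  V(1,0) = exp(-r*dt) * [p*5.024499 + (1-p)*0.000000] = 2.229112; exercise = 2.030929; V(1,0) = max -> 2.229112
  V(1,1) = exp(-r*dt) * [p*0.000000 + (1-p)*0.000000] = 0.000000; exercise = 0.000000; V(1,1) = max -> 0.000000
  V(0,0) = exp(-r*dt) * [p*2.229112 + (1-p)*0.000000] = 0.988943; exercise = 0.000000; V(0,0) = max -> 0.988943

Answer: Price = V(0,0) = 0.9889


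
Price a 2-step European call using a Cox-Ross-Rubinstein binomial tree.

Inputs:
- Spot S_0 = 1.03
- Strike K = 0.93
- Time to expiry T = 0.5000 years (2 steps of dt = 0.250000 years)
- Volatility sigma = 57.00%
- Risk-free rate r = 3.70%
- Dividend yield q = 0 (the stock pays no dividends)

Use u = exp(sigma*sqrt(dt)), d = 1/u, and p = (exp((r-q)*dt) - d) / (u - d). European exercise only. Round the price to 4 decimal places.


dt = T/N = 0.250000
u = exp(sigma*sqrt(dt)) = 1.329762; d = 1/u = 0.752014
p = (exp((r-q)*dt) - d) / (u - d) = 0.445313
Discount per step: exp(-r*dt) = 0.990793
Stock lattice S(k, i) with i counting down-moves:
  k=0: S(0,0) = 1.0300
  k=1: S(1,0) = 1.3697; S(1,1) = 0.7746
  k=2: S(2,0) = 1.8213; S(2,1) = 1.0300; S(2,2) = 0.5825
Terminal payoffs V(N, i) = max(S_T - K, 0):
  V(2,0) = 0.891315; V(2,1) = 0.100000; V(2,2) = 0.000000
Backward induction: V(k, i) = exp(-r*dt) * [p * V(k+1, i) + (1-p) * V(k+1, i+1)].
  V(1,0) = exp(-r*dt) * [p*0.891315 + (1-p)*0.100000] = 0.448218
  V(1,1) = exp(-r*dt) * [p*0.100000 + (1-p)*0.000000] = 0.044121
  V(0,0) = exp(-r*dt) * [p*0.448218 + (1-p)*0.044121] = 0.222008

Answer: Price = V(0,0) = 0.2220


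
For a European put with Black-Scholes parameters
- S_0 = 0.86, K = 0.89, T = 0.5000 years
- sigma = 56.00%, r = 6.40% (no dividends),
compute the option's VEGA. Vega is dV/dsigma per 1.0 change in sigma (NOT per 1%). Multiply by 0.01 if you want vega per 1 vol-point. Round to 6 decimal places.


Answer: Vega = 0.238161

Derivation:
d1 = 0.1922091152; d2 = -0.2037706822
phi(d1) = 0.3916405966; exp(-qT) = 1.0000000000; exp(-rT) = 0.9685065821
Vega = S * exp(-qT) * phi(d1) * sqrt(T) = 0.8600 * 1.0000000000 * 0.3916405966 * 0.7071067812 = 0.238161


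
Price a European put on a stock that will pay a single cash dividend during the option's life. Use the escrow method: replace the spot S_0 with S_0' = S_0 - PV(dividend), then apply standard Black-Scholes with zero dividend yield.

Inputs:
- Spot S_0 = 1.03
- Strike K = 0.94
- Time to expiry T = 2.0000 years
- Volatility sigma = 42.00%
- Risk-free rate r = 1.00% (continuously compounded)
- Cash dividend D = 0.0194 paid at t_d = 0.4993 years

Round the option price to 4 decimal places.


PV(D) = D * exp(-r * t_d) = 0.0194 * 0.99501944 = 0.01930338
S_0' = S_0 - PV(D) = 1.0300 - 0.01930338 = 1.01069662
d1 = (ln(S_0'/K) + (r + sigma^2/2)*T) / (sigma*sqrt(T)) = 0.45274233
d2 = d1 - sigma*sqrt(T) = -0.14122737
exp(-rT) = 0.98019867
N(-d1) = 0.32536715; N(-d2) = 0.55615484
P = K * exp(-rT) * N(-d2) - S_0' * N(-d1) = 0.9400 * 0.98019867 * 0.55615484 - 1.01069662 * 0.32536715 = 0.1836

Answer: Price = 0.1836


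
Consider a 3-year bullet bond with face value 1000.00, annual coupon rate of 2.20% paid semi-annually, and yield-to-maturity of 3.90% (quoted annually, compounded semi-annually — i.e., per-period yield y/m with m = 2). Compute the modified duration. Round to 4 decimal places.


Answer: Modified duration = 2.8614

Derivation:
Coupon per period c = face * coupon_rate / m = 11.000000
Periods per year m = 2; per-period yield y/m = 0.019500
Number of cashflows N = 6
Cashflows (t years, CF_t, discount factor 1/(1+y/m)^(m*t), PV):
  t = 0.5000: CF_t = 11.000000, DF = 0.980873, PV = 10.789603
  t = 1.0000: CF_t = 11.000000, DF = 0.962112, PV = 10.583230
  t = 1.5000: CF_t = 11.000000, DF = 0.943709, PV = 10.380804
  t = 2.0000: CF_t = 11.000000, DF = 0.925659, PV = 10.182250
  t = 2.5000: CF_t = 11.000000, DF = 0.907954, PV = 9.987494
  t = 3.0000: CF_t = 1011.000000, DF = 0.890588, PV = 900.384012
Price P = sum_t PV_t = 952.307393
First compute Macaulay numerator sum_t t * PV_t:
  t * PV_t at t = 0.5000: 5.394801
  t * PV_t at t = 1.0000: 10.583230
  t * PV_t at t = 1.5000: 15.571206
  t * PV_t at t = 2.0000: 20.364500
  t * PV_t at t = 2.5000: 24.968735
  t * PV_t at t = 3.0000: 2701.152037
Macaulay duration D = 2778.034510 / 952.307393 = 2.917162
Modified duration = D / (1 + y/m) = 2.917162 / (1 + 0.019500) = 2.861365


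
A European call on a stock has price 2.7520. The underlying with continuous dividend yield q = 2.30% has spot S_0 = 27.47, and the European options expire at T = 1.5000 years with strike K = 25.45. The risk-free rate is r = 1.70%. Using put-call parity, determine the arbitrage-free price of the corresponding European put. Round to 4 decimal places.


Answer: Put price = 1.0228

Derivation:
Put-call parity: C - P = S_0 * exp(-qT) - K * exp(-rT).
S_0 * exp(-qT) = 27.4700 * 0.96608834 = 26.53844669
K * exp(-rT) = 25.4500 * 0.97482238 = 24.80922954
P = C - S*exp(-qT) + K*exp(-rT)
P = 2.7520 - 26.53844669 + 24.80922954 = 1.0228
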